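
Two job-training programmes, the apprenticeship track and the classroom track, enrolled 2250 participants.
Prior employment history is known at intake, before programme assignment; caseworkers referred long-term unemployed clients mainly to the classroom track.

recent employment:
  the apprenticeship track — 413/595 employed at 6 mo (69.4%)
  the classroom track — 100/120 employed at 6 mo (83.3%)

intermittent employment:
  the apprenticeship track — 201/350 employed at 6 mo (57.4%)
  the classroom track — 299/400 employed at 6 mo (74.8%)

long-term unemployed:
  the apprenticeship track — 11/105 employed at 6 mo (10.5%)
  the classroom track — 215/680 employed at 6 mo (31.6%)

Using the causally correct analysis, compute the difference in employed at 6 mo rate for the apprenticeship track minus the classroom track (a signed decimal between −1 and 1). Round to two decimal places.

Prior employment history differs across programmes for reasons unrelated to any effect of the programme itself, and it separately predicts the outcome — a classic confounder. We must compare within prior employment history levels.
Adjusting over the population distribution of prior employment history: 0.318·(0.694−0.833) + 0.333·(0.574−0.748) + 0.349·(0.105−0.316) = -0.176.

-0.18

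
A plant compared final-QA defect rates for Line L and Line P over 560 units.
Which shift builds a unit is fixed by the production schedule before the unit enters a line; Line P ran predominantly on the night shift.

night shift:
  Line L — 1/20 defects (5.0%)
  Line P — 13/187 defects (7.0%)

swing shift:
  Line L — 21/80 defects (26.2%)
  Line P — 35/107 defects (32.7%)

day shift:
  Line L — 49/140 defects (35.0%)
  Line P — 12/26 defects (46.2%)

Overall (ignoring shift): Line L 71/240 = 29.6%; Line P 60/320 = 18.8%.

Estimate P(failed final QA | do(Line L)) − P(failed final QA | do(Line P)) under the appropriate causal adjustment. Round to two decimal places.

Shift differs across lines for reasons unrelated to any effect of the line itself, and it separately predicts the outcome — a classic confounder. We must compare within shift levels.
Adjusting over the population distribution of shift: 0.370·(0.050−0.070) + 0.334·(0.263−0.327) + 0.296·(0.350−0.462) = -0.062.

-0.06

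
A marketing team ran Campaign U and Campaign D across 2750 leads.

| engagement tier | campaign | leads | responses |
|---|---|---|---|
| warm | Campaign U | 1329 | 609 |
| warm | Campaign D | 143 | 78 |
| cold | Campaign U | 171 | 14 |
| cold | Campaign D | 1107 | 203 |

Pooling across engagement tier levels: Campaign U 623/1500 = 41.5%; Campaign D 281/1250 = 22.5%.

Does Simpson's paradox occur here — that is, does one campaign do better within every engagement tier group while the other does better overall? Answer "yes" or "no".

Within each engagement tier level (warm 45.8% vs 54.5%; cold 8.2% vs 18.3%), Campaign D has the higher rate every time. Pooled: 41.5% vs 22.5% — Campaign U has the higher rate overall. The two comparisons disagree.

yes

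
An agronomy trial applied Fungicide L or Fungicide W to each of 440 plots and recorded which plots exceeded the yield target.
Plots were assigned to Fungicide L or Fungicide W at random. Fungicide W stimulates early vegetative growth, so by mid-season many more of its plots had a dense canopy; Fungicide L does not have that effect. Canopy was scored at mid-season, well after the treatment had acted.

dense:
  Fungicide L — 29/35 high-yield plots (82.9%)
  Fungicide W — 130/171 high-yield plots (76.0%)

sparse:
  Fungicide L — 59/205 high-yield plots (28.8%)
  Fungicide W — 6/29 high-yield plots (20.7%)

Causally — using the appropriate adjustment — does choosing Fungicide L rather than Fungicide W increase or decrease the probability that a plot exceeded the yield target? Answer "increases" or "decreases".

decreases

Mid-season canopy lies on the pathway fungicide → mid-season canopy → outcome, so adjusting for it blocks the indirect effect. For the total causal effect of fungicide, use the unadjusted pooled rates.
Pooled: Fungicide L 36.7% vs Fungicide W 68.0%; Fungicide W is higher overall.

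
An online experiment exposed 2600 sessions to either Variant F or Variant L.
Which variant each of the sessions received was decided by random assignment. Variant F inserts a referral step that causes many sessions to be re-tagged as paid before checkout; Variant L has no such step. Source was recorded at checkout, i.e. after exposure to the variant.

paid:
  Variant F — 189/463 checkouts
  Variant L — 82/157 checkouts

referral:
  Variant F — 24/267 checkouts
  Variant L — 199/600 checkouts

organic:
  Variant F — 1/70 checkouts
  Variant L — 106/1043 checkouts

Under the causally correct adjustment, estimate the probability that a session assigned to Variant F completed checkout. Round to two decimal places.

Stratifying would compare variants among sessions the variants themselves sorted into traffic source groups — a form of selection on an intermediate. The unconditioned pooled rates give the total causal effect.
So P(outcome | do(Variant F)) is just the pooled rate for Variant F: 214/800 = 0.268.

0.27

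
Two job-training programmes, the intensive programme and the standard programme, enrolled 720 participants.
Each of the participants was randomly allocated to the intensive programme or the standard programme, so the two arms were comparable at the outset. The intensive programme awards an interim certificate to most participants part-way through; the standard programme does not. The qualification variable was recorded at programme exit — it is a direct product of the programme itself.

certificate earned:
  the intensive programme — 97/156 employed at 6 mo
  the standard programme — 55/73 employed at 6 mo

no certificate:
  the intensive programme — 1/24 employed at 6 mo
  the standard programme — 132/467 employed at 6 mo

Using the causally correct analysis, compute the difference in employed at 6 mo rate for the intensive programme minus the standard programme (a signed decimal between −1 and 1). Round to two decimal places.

+0.20

Qualification attained during the programme is downstream of the programme. One should not condition on a consequence of treatment, so the overall rates are the right comparison.
The causal difference is the pooled difference: 0.544 − 0.346 = +0.198.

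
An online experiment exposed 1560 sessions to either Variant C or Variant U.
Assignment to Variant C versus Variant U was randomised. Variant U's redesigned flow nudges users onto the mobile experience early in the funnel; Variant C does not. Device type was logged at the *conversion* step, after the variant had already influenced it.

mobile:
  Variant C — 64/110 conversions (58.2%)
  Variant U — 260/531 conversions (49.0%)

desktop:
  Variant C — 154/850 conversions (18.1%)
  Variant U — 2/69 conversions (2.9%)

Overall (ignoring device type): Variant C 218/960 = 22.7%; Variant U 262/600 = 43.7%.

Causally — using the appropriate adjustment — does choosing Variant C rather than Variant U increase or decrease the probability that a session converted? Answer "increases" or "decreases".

decreases

Device type here is a post-treatment variable shaped by the variant; conditioning on it would introduce bias rather than remove it. The overall comparison is the causal one.
Pooled: Variant C 22.7% vs Variant U 43.7%; Variant U is higher overall.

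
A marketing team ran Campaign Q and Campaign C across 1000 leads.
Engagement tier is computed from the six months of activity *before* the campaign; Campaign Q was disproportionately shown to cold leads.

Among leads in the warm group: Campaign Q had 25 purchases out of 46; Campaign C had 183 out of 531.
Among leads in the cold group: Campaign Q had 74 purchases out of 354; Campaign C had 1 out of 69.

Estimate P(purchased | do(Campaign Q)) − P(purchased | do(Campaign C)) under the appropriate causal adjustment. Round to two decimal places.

+0.20

Since engagement tier is a pre-existing factor (not a product of the campaign) and it affects the outcome on its own, it is a confounder. The stratified rates, not the pooled rate, identify the causal effect.
Adjusting over the population distribution of engagement tier: 0.577·(0.543−0.345) + 0.423·(0.209−0.014) = +0.197.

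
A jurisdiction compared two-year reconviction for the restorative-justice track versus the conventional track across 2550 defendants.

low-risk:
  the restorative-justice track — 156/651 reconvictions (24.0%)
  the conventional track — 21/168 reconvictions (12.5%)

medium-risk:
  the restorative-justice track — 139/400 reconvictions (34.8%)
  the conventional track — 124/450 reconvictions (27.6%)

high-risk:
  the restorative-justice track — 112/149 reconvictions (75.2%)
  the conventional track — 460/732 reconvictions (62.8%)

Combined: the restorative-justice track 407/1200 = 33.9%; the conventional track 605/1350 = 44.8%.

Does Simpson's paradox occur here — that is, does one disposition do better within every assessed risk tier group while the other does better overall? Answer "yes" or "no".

Within each assessed risk tier level (low-risk 24.0% vs 12.5%; medium-risk 34.8% vs 27.6%; high-risk 75.2% vs 62.8%), the conventional track has the lower rate every time. Pooled: 33.9% vs 44.8% — the restorative-justice track has the lower rate overall. The two comparisons disagree.

yes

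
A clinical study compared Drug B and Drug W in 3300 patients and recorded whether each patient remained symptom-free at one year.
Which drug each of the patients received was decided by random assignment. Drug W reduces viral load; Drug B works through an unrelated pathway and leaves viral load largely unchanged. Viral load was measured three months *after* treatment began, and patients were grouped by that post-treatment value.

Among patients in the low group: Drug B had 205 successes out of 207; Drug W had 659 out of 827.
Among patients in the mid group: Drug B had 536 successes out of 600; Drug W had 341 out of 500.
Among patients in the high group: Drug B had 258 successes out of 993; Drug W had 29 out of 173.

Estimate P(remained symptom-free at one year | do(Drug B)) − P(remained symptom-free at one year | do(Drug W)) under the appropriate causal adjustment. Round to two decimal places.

-0.13

Viral load is recorded after the drug and is itself shifted by it — it sits on the causal path from drug to outcome. Conditioning on a mediator would strip out part of the effect we want; the pooled comparison gives the total causal effect.
The causal difference is the pooled difference: 0.555 − 0.686 = -0.131.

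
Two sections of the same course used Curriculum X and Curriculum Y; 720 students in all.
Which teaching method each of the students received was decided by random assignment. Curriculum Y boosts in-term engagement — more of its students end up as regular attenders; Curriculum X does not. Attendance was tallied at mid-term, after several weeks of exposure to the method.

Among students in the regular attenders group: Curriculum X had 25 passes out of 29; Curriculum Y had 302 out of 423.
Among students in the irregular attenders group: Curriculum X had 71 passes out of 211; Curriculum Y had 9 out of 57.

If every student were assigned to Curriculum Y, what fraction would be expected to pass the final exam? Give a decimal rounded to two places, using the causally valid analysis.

Mid-term attendance is recorded after the teaching method and is itself shifted by it — it sits on the causal path from teaching method to outcome. Conditioning on a mediator would strip out part of the effect we want; the pooled comparison gives the total causal effect.
So P(outcome | do(Curriculum Y)) is just the pooled rate for Curriculum Y: 311/480 = 0.648.

0.65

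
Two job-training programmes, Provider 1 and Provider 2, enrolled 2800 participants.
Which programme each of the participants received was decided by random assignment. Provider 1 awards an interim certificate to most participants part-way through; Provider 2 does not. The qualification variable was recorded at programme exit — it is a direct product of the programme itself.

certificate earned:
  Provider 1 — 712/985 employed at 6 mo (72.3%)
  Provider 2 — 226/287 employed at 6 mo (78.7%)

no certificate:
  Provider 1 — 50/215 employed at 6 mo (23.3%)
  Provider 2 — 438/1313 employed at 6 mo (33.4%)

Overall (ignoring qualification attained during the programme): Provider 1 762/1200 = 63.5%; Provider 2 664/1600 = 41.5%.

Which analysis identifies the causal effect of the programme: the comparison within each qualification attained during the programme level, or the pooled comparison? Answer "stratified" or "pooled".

pooled

The qualification attained during the programme-specific comparison favours Provider 2 throughout, but the pooled figures favour Provider 1. The question is whether to condition on qualification attained during the programme.
Qualification attained during the programme is downstream of the programme. One should not condition on a consequence of treatment, so the overall rates are the right comparison.
Pooled: Provider 1 63.5% vs Provider 2 41.5%; Provider 1 is higher overall.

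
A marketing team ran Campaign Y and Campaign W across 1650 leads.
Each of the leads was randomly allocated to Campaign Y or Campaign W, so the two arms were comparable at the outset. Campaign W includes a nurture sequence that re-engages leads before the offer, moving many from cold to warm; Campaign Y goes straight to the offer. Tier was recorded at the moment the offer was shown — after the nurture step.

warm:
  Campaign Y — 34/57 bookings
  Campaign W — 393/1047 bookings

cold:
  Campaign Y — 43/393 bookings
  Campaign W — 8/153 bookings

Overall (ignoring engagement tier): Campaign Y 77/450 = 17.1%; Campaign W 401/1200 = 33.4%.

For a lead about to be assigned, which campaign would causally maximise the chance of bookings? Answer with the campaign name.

Campaign W

The distribution of engagement tier is itself part of what the campaign does — it is an intermediate outcome. Holding it fixed would remove that part of the effect; the total effect is the pooled difference.
Pooled: Campaign Y 17.1% vs Campaign W 33.4%; Campaign W is higher overall.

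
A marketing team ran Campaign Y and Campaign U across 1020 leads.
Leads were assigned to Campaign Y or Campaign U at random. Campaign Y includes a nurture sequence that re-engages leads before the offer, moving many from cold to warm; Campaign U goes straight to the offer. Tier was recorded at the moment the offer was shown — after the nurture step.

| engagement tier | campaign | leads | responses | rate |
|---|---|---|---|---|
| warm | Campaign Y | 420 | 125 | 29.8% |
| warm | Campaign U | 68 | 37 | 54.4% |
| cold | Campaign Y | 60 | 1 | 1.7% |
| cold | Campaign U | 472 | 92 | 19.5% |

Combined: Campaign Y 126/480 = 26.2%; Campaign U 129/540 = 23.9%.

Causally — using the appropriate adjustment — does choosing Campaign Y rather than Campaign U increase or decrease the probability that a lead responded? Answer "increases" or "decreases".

increases

The distribution of engagement tier is itself part of what the campaign does — it is an intermediate outcome. Holding it fixed would remove that part of the effect; the total effect is the pooled difference.
Pooled: Campaign Y 26.2% vs Campaign U 23.9%; Campaign Y is higher overall.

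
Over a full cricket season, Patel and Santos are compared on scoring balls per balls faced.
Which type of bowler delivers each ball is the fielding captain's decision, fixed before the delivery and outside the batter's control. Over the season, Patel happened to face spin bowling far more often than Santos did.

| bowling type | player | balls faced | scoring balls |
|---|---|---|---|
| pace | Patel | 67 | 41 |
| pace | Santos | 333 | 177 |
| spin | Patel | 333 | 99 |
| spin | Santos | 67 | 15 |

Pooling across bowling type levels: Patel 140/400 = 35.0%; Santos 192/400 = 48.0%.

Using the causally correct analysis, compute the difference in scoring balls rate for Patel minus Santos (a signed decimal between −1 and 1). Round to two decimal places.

Within every bowling type level Patel has the higher rate, yet pooled Santos does — Simpson's reversal.
Bowling type is set before the player has any effect — it is not caused by the player — and it independently drives the outcome. That makes it a confounder, so the causal comparison is within bowling type levels.
Adjusting over the population distribution of bowling type: 0.500·(0.612−0.532) + 0.500·(0.297−0.224) = +0.077.

+0.08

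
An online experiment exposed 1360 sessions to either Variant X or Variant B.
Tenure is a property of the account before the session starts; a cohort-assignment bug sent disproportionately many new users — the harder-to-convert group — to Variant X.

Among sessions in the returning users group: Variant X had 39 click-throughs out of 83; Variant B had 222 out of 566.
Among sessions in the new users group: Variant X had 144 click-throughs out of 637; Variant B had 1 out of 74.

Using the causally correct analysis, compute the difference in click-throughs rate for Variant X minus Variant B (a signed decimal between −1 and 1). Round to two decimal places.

+0.15

Since user tenure is a pre-existing factor (not a product of the variant) and it affects the outcome on its own, it is a confounder. The stratified rates, not the pooled rate, identify the causal effect.
Adjusting over the population distribution of user tenure: 0.477·(0.470−0.392) + 0.523·(0.226−0.014) = +0.148.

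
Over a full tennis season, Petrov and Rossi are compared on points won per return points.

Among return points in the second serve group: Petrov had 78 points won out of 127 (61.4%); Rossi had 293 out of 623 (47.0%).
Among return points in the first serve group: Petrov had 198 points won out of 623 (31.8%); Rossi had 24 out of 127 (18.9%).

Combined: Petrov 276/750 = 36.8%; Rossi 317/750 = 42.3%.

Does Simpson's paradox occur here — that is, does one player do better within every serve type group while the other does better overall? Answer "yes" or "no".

Within each serve type level (second serve 61.4% vs 47.0%; first serve 31.8% vs 18.9%), Petrov has the higher rate every time. Pooled: 36.8% vs 42.3% — Rossi has the higher rate overall. The two comparisons disagree.

yes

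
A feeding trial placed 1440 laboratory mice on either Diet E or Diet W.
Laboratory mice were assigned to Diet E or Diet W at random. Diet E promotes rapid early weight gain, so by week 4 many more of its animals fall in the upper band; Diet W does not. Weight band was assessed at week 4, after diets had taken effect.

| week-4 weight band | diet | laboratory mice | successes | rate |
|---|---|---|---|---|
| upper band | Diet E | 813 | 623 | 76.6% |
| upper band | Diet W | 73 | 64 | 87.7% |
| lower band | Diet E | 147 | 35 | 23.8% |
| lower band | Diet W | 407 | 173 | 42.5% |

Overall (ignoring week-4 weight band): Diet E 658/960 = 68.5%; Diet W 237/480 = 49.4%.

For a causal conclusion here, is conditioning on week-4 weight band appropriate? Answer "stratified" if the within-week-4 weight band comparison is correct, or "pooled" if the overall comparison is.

pooled

Stratifying would compare diets among laboratory mice the diets themselves sorted into week-4 weight band groups — a form of selection on an intermediate. The unconditioned pooled rates give the total causal effect.
Pooled: Diet E 68.5% vs Diet W 49.4%; Diet E is higher overall.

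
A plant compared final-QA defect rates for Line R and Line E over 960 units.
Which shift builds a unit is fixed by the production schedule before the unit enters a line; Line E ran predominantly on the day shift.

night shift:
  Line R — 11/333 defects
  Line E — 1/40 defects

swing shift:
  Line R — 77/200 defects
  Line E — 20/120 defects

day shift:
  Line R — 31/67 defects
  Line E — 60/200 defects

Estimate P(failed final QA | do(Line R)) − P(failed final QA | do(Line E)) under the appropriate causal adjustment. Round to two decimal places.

+0.12

The stratified and pooled comparisons disagree (Line E wins within each shift; Line R wins overall), so the answer turns on the causal role of shift.
The imbalance in shift arose from how units were allocated, not from anything the line did; and shift independently affects the outcome. The pooled gap is confounded — condition on shift.
Adjusting over the population distribution of shift: 0.389·(0.033−0.025) + 0.333·(0.385−0.167) + 0.278·(0.463−0.300) = +0.121.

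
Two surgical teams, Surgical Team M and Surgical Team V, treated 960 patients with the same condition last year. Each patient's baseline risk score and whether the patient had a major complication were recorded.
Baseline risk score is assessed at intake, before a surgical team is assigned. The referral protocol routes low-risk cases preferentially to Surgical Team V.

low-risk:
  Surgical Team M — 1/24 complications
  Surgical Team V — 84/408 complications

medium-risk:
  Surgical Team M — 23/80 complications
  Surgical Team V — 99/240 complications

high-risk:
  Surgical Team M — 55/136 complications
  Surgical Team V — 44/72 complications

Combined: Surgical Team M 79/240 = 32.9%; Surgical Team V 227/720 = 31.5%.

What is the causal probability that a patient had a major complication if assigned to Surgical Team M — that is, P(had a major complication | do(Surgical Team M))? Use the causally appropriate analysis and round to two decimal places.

Within every baseline risk score level Surgical Team M has the lower rate, yet pooled Surgical Team V does — Simpson's reversal.
Since baseline risk score is a pre-existing factor (not a product of the surgical team) and it affects the outcome on its own, it is a confounder. The stratified rates, not the pooled rate, identify the causal effect.
Standardising Surgical Team M to the population baseline risk score mix: 0.450·1/24 + 0.333·23/80 + 0.217·55/136 = 0.202.

0.20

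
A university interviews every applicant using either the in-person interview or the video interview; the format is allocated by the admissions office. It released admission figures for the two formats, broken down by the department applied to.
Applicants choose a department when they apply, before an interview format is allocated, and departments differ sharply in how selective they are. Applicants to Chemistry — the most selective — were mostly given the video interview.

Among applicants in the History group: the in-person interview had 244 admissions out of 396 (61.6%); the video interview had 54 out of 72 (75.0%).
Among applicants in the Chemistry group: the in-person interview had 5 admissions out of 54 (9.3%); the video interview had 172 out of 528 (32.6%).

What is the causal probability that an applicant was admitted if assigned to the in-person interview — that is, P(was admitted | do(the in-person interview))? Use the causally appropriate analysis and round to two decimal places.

the video interview is higher inside every department stratum but the in-person interview is higher in aggregate. Whether to stratify depends on how department relates to the interview format.
Here department is a common cause — it drives both which interview format a case falls under and the outcome. The crude comparison mixes populations; the stratum-specific rates are the causally relevant ones.
Standardising the in-person interview to the population department mix: 0.446·244/396 + 0.554·5/54 = 0.326.

0.33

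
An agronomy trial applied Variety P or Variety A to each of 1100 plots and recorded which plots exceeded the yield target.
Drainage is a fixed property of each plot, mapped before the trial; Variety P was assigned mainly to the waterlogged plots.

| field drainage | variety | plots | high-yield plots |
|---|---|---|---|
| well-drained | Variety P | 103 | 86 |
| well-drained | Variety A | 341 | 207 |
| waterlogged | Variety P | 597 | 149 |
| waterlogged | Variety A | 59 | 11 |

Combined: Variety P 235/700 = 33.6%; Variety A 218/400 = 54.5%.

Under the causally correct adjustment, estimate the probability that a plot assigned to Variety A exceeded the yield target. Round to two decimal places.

Field drainage is set before the variety has any effect — it is not caused by the variety — and it independently drives the outcome. That makes it a confounder, so the causal comparison is within field drainage levels.
Standardising Variety A to the population field drainage mix: 0.404·207/341 + 0.596·11/59 = 0.356.

0.36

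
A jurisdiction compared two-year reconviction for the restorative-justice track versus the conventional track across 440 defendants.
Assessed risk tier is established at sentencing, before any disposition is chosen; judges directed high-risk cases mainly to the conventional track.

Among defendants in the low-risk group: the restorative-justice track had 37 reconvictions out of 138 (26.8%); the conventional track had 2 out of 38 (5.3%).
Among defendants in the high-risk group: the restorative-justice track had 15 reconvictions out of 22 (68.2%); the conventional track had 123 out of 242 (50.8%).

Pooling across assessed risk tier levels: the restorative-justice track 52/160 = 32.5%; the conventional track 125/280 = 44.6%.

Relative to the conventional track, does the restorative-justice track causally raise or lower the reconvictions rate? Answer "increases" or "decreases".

increases

Within every assessed risk tier level the conventional track has the lower rate, yet pooled the restorative-justice track does — Simpson's reversal.
Assessed risk tier is set before the disposition has any effect — it is not caused by the disposition — and it independently drives the outcome. That makes it a confounder, so the causal comparison is within assessed risk tier levels.
Within each level — low-risk: 26.8% vs 5.3%; high-risk: 68.2% vs 50.8% — the conventional track is lower every time.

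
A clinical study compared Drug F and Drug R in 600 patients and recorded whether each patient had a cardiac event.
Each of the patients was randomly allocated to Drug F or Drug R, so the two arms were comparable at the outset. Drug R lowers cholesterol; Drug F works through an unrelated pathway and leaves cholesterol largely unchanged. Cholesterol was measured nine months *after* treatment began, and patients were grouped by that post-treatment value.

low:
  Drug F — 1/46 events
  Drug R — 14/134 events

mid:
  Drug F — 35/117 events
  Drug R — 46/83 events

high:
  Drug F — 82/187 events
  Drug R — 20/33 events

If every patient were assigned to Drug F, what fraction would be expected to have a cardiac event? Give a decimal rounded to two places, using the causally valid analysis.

0.34

The distribution of cholesterol is itself part of what the drug does — it is an intermediate outcome. Holding it fixed would remove that part of the effect; the total effect is the pooled difference.
So P(outcome | do(Drug F)) is just the pooled rate for Drug F: 118/350 = 0.337.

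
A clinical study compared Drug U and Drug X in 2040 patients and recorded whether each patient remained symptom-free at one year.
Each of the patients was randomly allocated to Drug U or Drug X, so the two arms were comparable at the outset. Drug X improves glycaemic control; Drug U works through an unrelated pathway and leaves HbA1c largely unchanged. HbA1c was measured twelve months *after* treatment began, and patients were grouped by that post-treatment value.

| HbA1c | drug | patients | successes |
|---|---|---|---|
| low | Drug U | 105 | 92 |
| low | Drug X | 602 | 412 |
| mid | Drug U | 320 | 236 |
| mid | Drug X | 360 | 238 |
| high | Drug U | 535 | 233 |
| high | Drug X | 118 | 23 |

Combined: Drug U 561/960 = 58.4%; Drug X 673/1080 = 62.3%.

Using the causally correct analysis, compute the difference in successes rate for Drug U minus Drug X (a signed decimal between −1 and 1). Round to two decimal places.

Because the drug influences HbA1c, HbA1c is a post-treatment mediator, not a confounder. Stratifying on it would bias the estimate; the causal effect is the crude pooled difference.
The causal difference is the pooled difference: 0.584 − 0.623 = -0.039.

-0.04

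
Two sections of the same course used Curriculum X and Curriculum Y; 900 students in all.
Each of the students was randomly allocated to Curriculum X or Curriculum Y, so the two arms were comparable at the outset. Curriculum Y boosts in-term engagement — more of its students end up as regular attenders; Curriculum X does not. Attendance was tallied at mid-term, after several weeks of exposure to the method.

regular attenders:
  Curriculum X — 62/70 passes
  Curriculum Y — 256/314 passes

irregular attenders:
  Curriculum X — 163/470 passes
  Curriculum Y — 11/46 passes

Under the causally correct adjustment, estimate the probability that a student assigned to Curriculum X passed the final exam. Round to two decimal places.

0.42

Within every mid-term attendance level Curriculum X has the higher rate, yet pooled Curriculum Y does — Simpson's reversal.
Because the teaching method influences mid-term attendance, mid-term attendance is a post-treatment mediator, not a confounder. Stratifying on it would bias the estimate; the causal effect is the crude pooled difference.
So P(outcome | do(Curriculum X)) is just the pooled rate for Curriculum X: 225/540 = 0.417.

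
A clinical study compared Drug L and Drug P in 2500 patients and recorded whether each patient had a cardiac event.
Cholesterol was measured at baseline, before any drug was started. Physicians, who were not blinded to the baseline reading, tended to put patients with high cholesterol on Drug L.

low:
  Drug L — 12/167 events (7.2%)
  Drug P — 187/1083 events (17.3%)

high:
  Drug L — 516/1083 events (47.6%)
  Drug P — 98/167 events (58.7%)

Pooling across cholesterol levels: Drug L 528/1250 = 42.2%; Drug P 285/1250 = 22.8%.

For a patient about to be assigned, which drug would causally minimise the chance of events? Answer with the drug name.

The imbalance in cholesterol arose from how patients were allocated, not from anything the drug did; and cholesterol independently affects the outcome. The pooled gap is confounded — condition on cholesterol.
Within each level — low: 7.2% vs 17.3%; high: 47.6% vs 58.7% — Drug L is lower every time.

Drug L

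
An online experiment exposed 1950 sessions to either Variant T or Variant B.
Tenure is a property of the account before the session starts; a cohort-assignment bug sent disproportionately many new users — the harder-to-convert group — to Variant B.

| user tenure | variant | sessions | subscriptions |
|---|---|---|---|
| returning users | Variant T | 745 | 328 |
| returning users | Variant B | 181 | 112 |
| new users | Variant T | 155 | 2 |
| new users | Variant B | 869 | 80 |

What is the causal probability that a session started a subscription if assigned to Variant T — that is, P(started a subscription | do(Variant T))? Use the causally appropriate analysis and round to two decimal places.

The user tenure-specific comparison favours Variant B throughout, but the pooled figures favour Variant T. The question is whether to condition on user tenure.
User tenure is set before the variant has any effect — it is not caused by the variant — and it independently drives the outcome. That makes it a confounder, so the causal comparison is within user tenure levels.
Standardising Variant T to the population user tenure mix: 0.475·328/745 + 0.525·2/155 = 0.216.

0.22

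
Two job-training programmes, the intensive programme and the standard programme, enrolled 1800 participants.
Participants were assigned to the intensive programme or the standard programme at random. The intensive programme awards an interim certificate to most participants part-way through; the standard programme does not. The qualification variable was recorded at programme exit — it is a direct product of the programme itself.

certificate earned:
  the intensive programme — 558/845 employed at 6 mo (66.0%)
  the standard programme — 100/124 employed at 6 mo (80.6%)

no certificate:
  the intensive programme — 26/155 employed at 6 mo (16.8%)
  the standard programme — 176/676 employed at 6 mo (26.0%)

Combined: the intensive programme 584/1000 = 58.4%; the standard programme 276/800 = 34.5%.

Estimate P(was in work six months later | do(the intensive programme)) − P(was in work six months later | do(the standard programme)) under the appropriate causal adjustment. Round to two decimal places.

Stratifying would compare programmes among participants the programmes themselves sorted into qualification attained during the programme groups — a form of selection on an intermediate. The unconditioned pooled rates give the total causal effect.
The causal difference is the pooled difference: 0.584 − 0.345 = +0.239.

+0.24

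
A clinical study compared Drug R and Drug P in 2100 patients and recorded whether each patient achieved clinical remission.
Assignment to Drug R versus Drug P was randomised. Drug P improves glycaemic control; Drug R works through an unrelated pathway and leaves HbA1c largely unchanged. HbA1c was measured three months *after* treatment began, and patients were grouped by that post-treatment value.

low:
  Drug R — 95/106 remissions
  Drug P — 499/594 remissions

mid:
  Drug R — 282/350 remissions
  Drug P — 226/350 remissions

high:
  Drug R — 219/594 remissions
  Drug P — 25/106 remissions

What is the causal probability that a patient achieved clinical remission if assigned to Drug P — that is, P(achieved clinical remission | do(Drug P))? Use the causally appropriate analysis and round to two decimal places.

The stratified and pooled comparisons disagree (Drug R wins within each HbA1c; Drug P wins overall), so the answer turns on the causal role of HbA1c.
HbA1c here is a post-treatment variable shaped by the drug; conditioning on it would introduce bias rather than remove it. The overall comparison is the causal one.
So P(outcome | do(Drug P)) is just the pooled rate for Drug P: 750/1050 = 0.714.

0.71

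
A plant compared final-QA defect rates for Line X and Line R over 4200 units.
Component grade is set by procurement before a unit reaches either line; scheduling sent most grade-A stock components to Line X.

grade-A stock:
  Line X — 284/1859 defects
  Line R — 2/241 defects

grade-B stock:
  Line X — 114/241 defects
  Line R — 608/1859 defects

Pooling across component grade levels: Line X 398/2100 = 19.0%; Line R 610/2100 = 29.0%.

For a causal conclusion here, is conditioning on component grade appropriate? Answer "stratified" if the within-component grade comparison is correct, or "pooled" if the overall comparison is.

stratified

Line R is lower inside every component grade stratum but Line X is lower in aggregate. Whether to stratify depends on how component grade relates to the line.
Component grade satisfies the back-door criterion: it is not a descendant of the line, and it blocks the spurious path from line to outcome. Adjusting for it (i.e., using the within-component grade rates) gives the causal effect.
Within each level — grade-A stock: 15.3% vs 0.8%; grade-B stock: 47.3% vs 32.7% — Line R is lower every time.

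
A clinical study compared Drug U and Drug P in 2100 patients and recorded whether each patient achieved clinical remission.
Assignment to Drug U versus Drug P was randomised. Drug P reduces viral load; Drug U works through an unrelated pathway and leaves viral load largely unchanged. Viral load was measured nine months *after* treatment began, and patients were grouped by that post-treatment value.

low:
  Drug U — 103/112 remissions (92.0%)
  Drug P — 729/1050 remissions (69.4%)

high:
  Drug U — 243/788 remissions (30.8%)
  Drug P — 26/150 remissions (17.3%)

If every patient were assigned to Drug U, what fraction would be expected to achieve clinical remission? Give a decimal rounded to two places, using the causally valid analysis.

0.38

The viral load-specific comparison favours Drug U throughout, but the pooled figures favour Drug P. The question is whether to condition on viral load.
The distribution of viral load is itself part of what the drug does — it is an intermediate outcome. Holding it fixed would remove that part of the effect; the total effect is the pooled difference.
So P(outcome | do(Drug U)) is just the pooled rate for Drug U: 346/900 = 0.384.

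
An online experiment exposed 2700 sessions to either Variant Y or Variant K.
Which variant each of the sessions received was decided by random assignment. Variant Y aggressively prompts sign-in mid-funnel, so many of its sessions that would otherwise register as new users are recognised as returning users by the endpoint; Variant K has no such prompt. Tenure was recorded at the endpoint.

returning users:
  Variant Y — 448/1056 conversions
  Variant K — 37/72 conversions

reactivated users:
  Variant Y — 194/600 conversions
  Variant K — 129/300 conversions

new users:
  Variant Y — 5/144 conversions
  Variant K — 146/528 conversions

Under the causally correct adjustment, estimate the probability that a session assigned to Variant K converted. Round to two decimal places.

0.35

The stratified and pooled comparisons disagree (Variant K wins within each user tenure; Variant Y wins overall), so the answer turns on the causal role of user tenure.
Because the variant influences user tenure, user tenure is a post-treatment mediator, not a confounder. Stratifying on it would bias the estimate; the causal effect is the crude pooled difference.
So P(outcome | do(Variant K)) is just the pooled rate for Variant K: 312/900 = 0.347.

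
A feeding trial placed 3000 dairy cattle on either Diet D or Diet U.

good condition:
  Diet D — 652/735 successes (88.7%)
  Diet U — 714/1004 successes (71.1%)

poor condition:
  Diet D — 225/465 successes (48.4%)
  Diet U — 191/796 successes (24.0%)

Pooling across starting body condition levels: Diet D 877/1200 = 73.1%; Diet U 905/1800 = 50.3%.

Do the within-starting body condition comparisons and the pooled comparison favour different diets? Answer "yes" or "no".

Within each starting body condition level (good condition 88.7% vs 71.1%; poor condition 48.4% vs 24.0%), Diet D has the higher rate every time. Pooled: 73.1% vs 50.3% — Diet D has the higher rate overall. They agree.

no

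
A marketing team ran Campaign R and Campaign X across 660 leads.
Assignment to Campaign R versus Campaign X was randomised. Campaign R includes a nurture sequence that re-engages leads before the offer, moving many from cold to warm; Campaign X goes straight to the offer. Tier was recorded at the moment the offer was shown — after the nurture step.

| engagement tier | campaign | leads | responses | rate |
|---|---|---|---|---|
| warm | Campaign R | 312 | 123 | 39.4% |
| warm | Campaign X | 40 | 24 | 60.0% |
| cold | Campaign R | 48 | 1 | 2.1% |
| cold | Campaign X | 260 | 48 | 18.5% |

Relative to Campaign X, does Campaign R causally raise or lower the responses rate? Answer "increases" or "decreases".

increases

Within every engagement tier level Campaign X has the higher rate, yet pooled Campaign R does — Simpson's reversal.
Engagement tier is downstream of the campaign. One should not condition on a consequence of treatment, so the overall rates are the right comparison.
Pooled: Campaign R 34.4% vs Campaign X 24.0%; Campaign R is higher overall.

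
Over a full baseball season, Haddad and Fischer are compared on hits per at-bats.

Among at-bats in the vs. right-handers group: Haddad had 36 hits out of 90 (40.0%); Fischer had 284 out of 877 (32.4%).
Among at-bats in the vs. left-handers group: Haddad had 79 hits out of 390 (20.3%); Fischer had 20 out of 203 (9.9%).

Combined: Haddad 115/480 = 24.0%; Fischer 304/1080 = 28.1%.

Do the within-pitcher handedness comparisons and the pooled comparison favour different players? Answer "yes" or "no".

Within each pitcher handedness level (vs. right-handers 40.0% vs 32.4%; vs. left-handers 20.3% vs 9.9%), Haddad has the higher rate every time. Pooled: 24.0% vs 28.1% — Fischer has the higher rate overall. The two comparisons disagree.

yes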